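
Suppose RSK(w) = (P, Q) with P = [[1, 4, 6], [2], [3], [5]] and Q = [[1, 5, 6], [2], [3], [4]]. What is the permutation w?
Reverse the RSK construction: for i from n down to 1, find the cell of Q containing i, remove the entry at that cell from P, and reverse-bump it up through P; the value ejected from row 1 is w(i).

Step i=6: Q has 6 at row 1, column 3; remove that cell from P, ejecting 6. So w(6) = 6. P is now [[1, 4], [2], [3], [5]].
Step i=5: Q has 5 at row 1, column 2; remove that cell from P, ejecting 4. So w(5) = 4. P is now [[1], [2], [3], [5]].
Step i=4: Q has 4 at row 4, column 1; remove 5 from row 4 of P and reverse-bump: 5 enters row 3 and ejects 3; 3 enters row 2 and ejects 2; 2 enters row 1 and ejects 1. So w(4) = 1. P is now [[2], [3], [5]].
Step i=3: Q has 3 at row 3, column 1; remove 5 from row 3 of P and reverse-bump: 5 enters row 2 and ejects 3; 3 enters row 1 and ejects 2. So w(3) = 2. P is now [[3], [5]].
Step i=2: Q has 2 at row 2, column 1; remove 5 from row 2 of P and reverse-bump: 5 enters row 1 and ejects 3. So w(2) = 3. P is now [[5]].
Step i=1: Q has 1 at row 1, column 1; remove that cell from P, ejecting 5. So w(1) = 5. P is now [].

So w = 5 3 2 1 4 6.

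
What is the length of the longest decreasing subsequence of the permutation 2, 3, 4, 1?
2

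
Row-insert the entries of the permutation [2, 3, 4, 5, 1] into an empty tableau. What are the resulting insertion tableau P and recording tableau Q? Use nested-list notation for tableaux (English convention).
Insert each entry of the permutation into P by Schensted row insertion, recording in Q the position of each new cell.

Insert 2: appended to row 1. P = [[2]].
Insert 3: appended to row 1. P = [[2, 3]].
Insert 4: appended to row 1. P = [[2, 3, 4]].
Insert 5: appended to row 1. P = [[2, 3, 4, 5]].
Insert 1: 1 bumps 2 from row 1; 2 starts row 2. P = [[1, 3, 4, 5], [2]].

So P = [[1, 3, 4, 5], [2]], Q = [[1, 2, 3, 4], [5]].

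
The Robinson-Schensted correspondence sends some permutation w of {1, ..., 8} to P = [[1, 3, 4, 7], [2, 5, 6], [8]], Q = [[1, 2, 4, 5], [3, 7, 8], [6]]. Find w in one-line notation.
Reverse the RSK construction: for i from n down to 1, find the cell of Q containing i, remove the entry at that cell from P, and reverse-bump it up through P; the value ejected from row 1 is w(i).

Step i=8: Q has 8 at row 2, column 3; remove 6 from row 2 of P and reverse-bump: 6 enters row 1 and ejects 4. So w(8) = 4. P is now [[1, 3, 6, 7], [2, 5], [8]].
Step i=7: Q has 7 at row 2, column 2; remove 5 from row 2 of P and reverse-bump: 5 enters row 1 and ejects 3. So w(7) = 3. P is now [[1, 5, 6, 7], [2], [8]].
Step i=6: Q has 6 at row 3, column 1; remove 8 from row 3 of P and reverse-bump: 8 enters row 2 and ejects 2; 2 enters row 1 and ejects 1. So w(6) = 1. P is now [[2, 5, 6, 7], [8]].
Step i=5: Q has 5 at row 1, column 4; remove that cell from P, ejecting 7. So w(5) = 7. P is now [[2, 5, 6], [8]].
Step i=4: Q has 4 at row 1, column 3; remove that cell from P, ejecting 6. So w(4) = 6. P is now [[2, 5], [8]].
Step i=3: Q has 3 at row 2, column 1; remove 8 from row 2 of P and reverse-bump: 8 enters row 1 and ejects 5. So w(3) = 5. P is now [[2, 8]].
Step i=2: Q has 2 at row 1, column 2; remove that cell from P, ejecting 8. So w(2) = 8. P is now [[2]].
Step i=1: Q has 1 at row 1, column 1; remove that cell from P, ejecting 2. So w(1) = 2. P is now [].

So w = 2 8 5 6 7 1 3 4.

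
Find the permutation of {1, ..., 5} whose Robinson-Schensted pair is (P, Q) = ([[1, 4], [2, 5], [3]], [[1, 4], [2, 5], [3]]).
3 2 1 5 4

Reverse the RSK construction: for i from n down to 1, find the cell of Q containing i, remove the entry at that cell from P, and reverse-bump it up through P; the value ejected from row 1 is w(i).

Step i=5: Q has 5 at row 2, column 2; remove 5 from row 2 of P and reverse-bump: 5 enters row 1 and ejects 4. So w(5) = 4. P is now [[1, 5], [2], [3]].
Step i=4: Q has 4 at row 1, column 2; remove that cell from P, ejecting 5. So w(4) = 5. P is now [[1], [2], [3]].
Step i=3: Q has 3 at row 3, column 1; remove 3 from row 3 of P and reverse-bump: 3 enters row 2 and ejects 2; 2 enters row 1 and ejects 1. So w(3) = 1. P is now [[2], [3]].
Step i=2: Q has 2 at row 2, column 1; remove 3 from row 2 of P and reverse-bump: 3 enters row 1 and ejects 2. So w(2) = 2. P is now [[3]].
Step i=1: Q has 1 at row 1, column 1; remove that cell from P, ejecting 3. So w(1) = 3. P is now [].

So w = 3 2 1 5 4.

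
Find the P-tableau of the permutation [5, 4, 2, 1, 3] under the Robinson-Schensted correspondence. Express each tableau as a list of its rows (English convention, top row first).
Insert 5: appended to row 1. P = [[5]].
Insert 4: 4 bumps 5 from row 1; 5 starts row 2. P = [[4], [5]].
Insert 2: 2 bumps 4 from row 1; 4 bumps 5 from row 2; 5 starts row 3. P = [[2], [4], [5]].
Insert 1: 1 bumps 2 from row 1; 2 bumps 4 from row 2; 4 bumps 5 from row 3; 5 starts row 4. P = [[1], [2], [4], [5]].
Insert 3: appended to row 1. P = [[1, 3], [2], [4], [5]].

So P = [[1, 3], [2], [4], [5]].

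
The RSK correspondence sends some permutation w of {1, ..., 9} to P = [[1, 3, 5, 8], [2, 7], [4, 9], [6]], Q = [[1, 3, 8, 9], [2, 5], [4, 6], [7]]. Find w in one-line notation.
6 4 9 2 7 3 1 5 8

Reverse the RSK construction: for i from n down to 1, find the cell of Q containing i, remove the entry at that cell from P, and reverse-bump it up through P; the value ejected from row 1 is w(i).

Step i=9: Q has 9 at row 1, column 4; remove that cell from P, ejecting 8. So w(9) = 8. P is now [[1, 3, 5], [2, 7], [4, 9], [6]].
Step i=8: Q has 8 at row 1, column 3; remove that cell from P, ejecting 5. So w(8) = 5. P is now [[1, 3], [2, 7], [4, 9], [6]].
Step i=7: Q has 7 at row 4, column 1; remove 6 from row 4 of P and reverse-bump: 6 enters row 3 and ejects 4; 4 enters row 2 and ejects 2; 2 enters row 1 and ejects 1. So w(7) = 1. P is now [[2, 3], [4, 7], [6, 9]].
Step i=6: Q has 6 at row 3, column 2; remove 9 from row 3 of P and reverse-bump: 9 enters row 2 and ejects 7; 7 enters row 1 and ejects 3. So w(6) = 3. P is now [[2, 7], [4, 9], [6]].
Step i=5: Q has 5 at row 2, column 2; remove 9 from row 2 of P and reverse-bump: 9 enters row 1 and ejects 7. So w(5) = 7. P is now [[2, 9], [4], [6]].
Step i=4: Q has 4 at row 3, column 1; remove 6 from row 3 of P and reverse-bump: 6 enters row 2 and ejects 4; 4 enters row 1 and ejects 2. So w(4) = 2. P is now [[4, 9], [6]].
Step i=3: Q has 3 at row 1, column 2; remove that cell from P, ejecting 9. So w(3) = 9. P is now [[4], [6]].
Step i=2: Q has 2 at row 2, column 1; remove 6 from row 2 of P and reverse-bump: 6 enters row 1 and ejects 4. So w(2) = 4. P is now [[6]].
Step i=1: Q has 1 at row 1, column 1; remove that cell from P, ejecting 6. So w(1) = 6. P is now [].

So w = 6 4 9 2 7 3 1 5 8.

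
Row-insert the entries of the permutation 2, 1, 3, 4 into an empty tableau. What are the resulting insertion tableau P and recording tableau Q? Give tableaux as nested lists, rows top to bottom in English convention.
Insert each entry of the permutation into P by Schensted row insertion, recording in Q the position of each new cell.

Insert 2: appended to row 1. P = [[2]].
Insert 1: 1 bumps 2 from row 1; 2 starts row 2. P = [[1], [2]].
Insert 3: appended to row 1. P = [[1, 3], [2]].
Insert 4: appended to row 1. P = [[1, 3, 4], [2]].

So P = [[1, 3, 4], [2]], Q = [[1, 3, 4], [2]].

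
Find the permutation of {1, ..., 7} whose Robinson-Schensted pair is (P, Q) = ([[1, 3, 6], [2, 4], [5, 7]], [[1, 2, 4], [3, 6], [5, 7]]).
Reverse RSK: for i = n, n-1, ..., 1, locate i in Q, remove the corresponding corner cell from P, and reverse-bump its entry up through P; the value ejected from row 1 is w(i).

So w = 2 5 4 7 1 6 3.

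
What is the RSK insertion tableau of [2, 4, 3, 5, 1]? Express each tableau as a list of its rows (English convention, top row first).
After inserting 2: P = [[2]].
After inserting 4: P = [[2, 4]].
After inserting 3: P = [[2, 3], [4]].
After inserting 5: P = [[2, 3, 5], [4]].
After inserting 1: P = [[1, 3, 5], [2], [4]].

So P = [[1, 3, 5], [2], [4]].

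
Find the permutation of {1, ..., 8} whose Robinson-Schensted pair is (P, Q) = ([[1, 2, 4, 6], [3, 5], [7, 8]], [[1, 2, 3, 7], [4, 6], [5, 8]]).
Reverse the RSK construction: for i from n down to 1, find the cell of Q containing i, remove the entry at that cell from P, and reverse-bump it up through P; the value ejected from row 1 is w(i).

Step i=8: Q has 8 at row 3, column 2; remove 8 from row 3 of P and reverse-bump: 8 enters row 2 and ejects 5; 5 enters row 1 and ejects 4. So w(8) = 4. P is now [[1, 2, 5, 6], [3, 8], [7]].
Step i=7: Q has 7 at row 1, column 4; remove that cell from P, ejecting 6. So w(7) = 6. P is now [[1, 2, 5], [3, 8], [7]].
Step i=6: Q has 6 at row 2, column 2; remove 8 from row 2 of P and reverse-bump: 8 enters row 1 and ejects 5. So w(6) = 5. P is now [[1, 2, 8], [3], [7]].
Step i=5: Q has 5 at row 3, column 1; remove 7 from row 3 of P and reverse-bump: 7 enters row 2 and ejects 3; 3 enters row 1 and ejects 2. So w(5) = 2. P is now [[1, 3, 8], [7]].
Step i=4: Q has 4 at row 2, column 1; remove 7 from row 2 of P and reverse-bump: 7 enters row 1 and ejects 3. So w(4) = 3. P is now [[1, 7, 8]].
Step i=3: Q has 3 at row 1, column 3; remove that cell from P, ejecting 8. So w(3) = 8. P is now [[1, 7]].
Step i=2: Q has 2 at row 1, column 2; remove that cell from P, ejecting 7. So w(2) = 7. P is now [[1]].
Step i=1: Q has 1 at row 1, column 1; remove that cell from P, ejecting 1. So w(1) = 1. P is now [].

So w = 1 7 8 3 2 5 6 4.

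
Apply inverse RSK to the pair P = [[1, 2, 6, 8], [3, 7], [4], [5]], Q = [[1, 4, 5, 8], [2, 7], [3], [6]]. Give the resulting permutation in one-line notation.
Reverse RSK: for i = n, n-1, ..., 1, locate i in Q, remove the corresponding corner cell from P, and reverse-bump its entry up through P; the value ejected from row 1 is w(i).

So w = 5 4 1 3 7 2 6 8.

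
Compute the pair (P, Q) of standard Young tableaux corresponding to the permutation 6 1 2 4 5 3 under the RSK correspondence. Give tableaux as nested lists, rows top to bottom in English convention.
Insert each entry of the permutation into P by Schensted row insertion, recording in Q the position of each new cell.

Insert 6: appended to row 1. P = [[6]].
Insert 1: 1 bumps 6 from row 1; 6 starts row 2. P = [[1], [6]].
Insert 2: appended to row 1. P = [[1, 2], [6]].
Insert 4: appended to row 1. P = [[1, 2, 4], [6]].
Insert 5: appended to row 1. P = [[1, 2, 4, 5], [6]].
Insert 3: 3 bumps 4 from row 1; 4 bumps 6 from row 2; 6 starts row 3. P = [[1, 2, 3, 5], [4], [6]].

So P = [[1, 2, 3, 5], [4], [6]], Q = [[1, 3, 4, 5], [2], [6]].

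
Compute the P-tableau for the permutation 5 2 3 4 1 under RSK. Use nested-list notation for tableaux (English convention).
Insert 5: appended to row 1. P = [[5]].
Insert 2: 2 bumps 5 from row 1; 5 starts row 2. P = [[2], [5]].
Insert 3: appended to row 1. P = [[2, 3], [5]].
Insert 4: appended to row 1. P = [[2, 3, 4], [5]].
Insert 1: 1 bumps 2 from row 1; 2 bumps 5 from row 2; 5 starts row 3. P = [[1, 3, 4], [2], [5]].

So P = [[1, 3, 4], [2], [5]].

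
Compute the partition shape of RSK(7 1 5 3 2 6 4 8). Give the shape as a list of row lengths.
[4, 2, 1, 1]

Row-insert each entry into an empty tableau.

After inserting 7: P = [[7]].
After inserting 1: P = [[1], [7]].
After inserting 5: P = [[1, 5], [7]].
After inserting 3: P = [[1, 3], [5], [7]].
After inserting 2: P = [[1, 2], [3], [5], [7]].
After inserting 6: P = [[1, 2, 6], [3], [5], [7]].
After inserting 4: P = [[1, 2, 4], [3, 6], [5], [7]].
After inserting 8: P = [[1, 2, 4, 8], [3, 6], [5], [7]].

The final insertion tableau P = [[1, 2, 4, 8], [3, 6], [5], [7]] has shape [4, 2, 1, 1].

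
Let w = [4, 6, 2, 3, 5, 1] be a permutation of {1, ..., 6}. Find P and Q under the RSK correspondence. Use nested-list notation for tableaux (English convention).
Insert each entry of the permutation into P by Schensted row insertion, recording in Q the position of each new cell.

After inserting 4: P = [[4]].
After inserting 6: P = [[4, 6]].
After inserting 2: P = [[2, 6], [4]].
After inserting 3: P = [[2, 3], [4, 6]].
After inserting 5: P = [[2, 3, 5], [4, 6]].
After inserting 1: P = [[1, 3, 5], [2, 6], [4]].

So P = [[1, 3, 5], [2, 6], [4]], Q = [[1, 2, 5], [3, 4], [6]].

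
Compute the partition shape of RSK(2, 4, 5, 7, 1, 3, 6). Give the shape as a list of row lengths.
Row-insert each entry into an empty tableau.

After inserting 2: P = [[2]].
After inserting 4: P = [[2, 4]].
After inserting 5: P = [[2, 4, 5]].
After inserting 7: P = [[2, 4, 5, 7]].
After inserting 1: P = [[1, 4, 5, 7], [2]].
After inserting 3: P = [[1, 3, 5, 7], [2, 4]].
After inserting 6: P = [[1, 3, 5, 6], [2, 4, 7]].

The final insertion tableau P = [[1, 3, 5, 6], [2, 4, 7]] has shape [4, 3].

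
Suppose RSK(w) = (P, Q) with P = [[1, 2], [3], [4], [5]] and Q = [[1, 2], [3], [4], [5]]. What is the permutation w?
Reverse the RSK construction: for i from n down to 1, find the cell of Q containing i, remove the entry at that cell from P, and reverse-bump it up through P; the value ejected from row 1 is w(i).

Step i=5: Q has 5 at row 4, column 1; remove 5 from row 4 of P and reverse-bump: 5 enters row 3 and ejects 4; 4 enters row 2 and ejects 3; 3 enters row 1 and ejects 2. So w(5) = 2. P is now [[1, 3], [4], [5]].
Step i=4: Q has 4 at row 3, column 1; remove 5 from row 3 of P and reverse-bump: 5 enters row 2 and ejects 4; 4 enters row 1 and ejects 3. So w(4) = 3. P is now [[1, 4], [5]].
Step i=3: Q has 3 at row 2, column 1; remove 5 from row 2 of P and reverse-bump: 5 enters row 1 and ejects 4. So w(3) = 4. P is now [[1, 5]].
Step i=2: Q has 2 at row 1, column 2; remove that cell from P, ejecting 5. So w(2) = 5. P is now [[1]].
Step i=1: Q has 1 at row 1, column 1; remove that cell from P, ejecting 1. So w(1) = 1. P is now [].

So w = 1 5 4 3 2.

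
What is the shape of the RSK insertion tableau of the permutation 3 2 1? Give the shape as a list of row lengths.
RSK row insertion gives P = [[1], [2], [3]], which has shape [1, 1, 1].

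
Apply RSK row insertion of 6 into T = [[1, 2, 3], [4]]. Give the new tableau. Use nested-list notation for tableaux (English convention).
6 is larger than every entry of row 1, so it is appended to row 1. The new tableau is [[1, 2, 3, 6], [4]].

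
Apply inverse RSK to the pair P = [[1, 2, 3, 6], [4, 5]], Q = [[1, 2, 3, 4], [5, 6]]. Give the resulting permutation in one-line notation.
Reverse RSK: for i = n, n-1, ..., 1, locate i in Q, remove the corresponding corner cell from P, and reverse-bump its entry up through P; the value ejected from row 1 is w(i).

So w = 1 4 5 6 2 3.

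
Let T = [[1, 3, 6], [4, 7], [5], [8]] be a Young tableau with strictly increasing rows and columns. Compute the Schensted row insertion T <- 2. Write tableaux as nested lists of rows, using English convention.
In row 1, 2 replaces 3 (the leftmost entry greater than 2); 3 is bumped to row 2. In row 2, 3 replaces 4 (the leftmost entry greater than 3); 4 is bumped to row 3. In row 3, 4 replaces 5 (the leftmost entry greater than 4); 5 is bumped to row 4. In row 4, 5 replaces 8 (the leftmost entry greater than 5); 8 is bumped to row 5. 8 starts a new row 5. The new tableau is [[1, 2, 6], [3, 7], [4], [5], [8]].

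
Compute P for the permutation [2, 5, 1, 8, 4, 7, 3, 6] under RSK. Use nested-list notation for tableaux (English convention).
P = [[1, 3, 6], [2, 4, 7], [5, 8]]

Insert 2: appended to row 1. P = [[2]].
Insert 5: appended to row 1. P = [[2, 5]].
Insert 1: 1 bumps 2 from row 1; 2 starts row 2. P = [[1, 5], [2]].
Insert 8: appended to row 1. P = [[1, 5, 8], [2]].
Insert 4: 4 bumps 5 from row 1; 5 appends to row 2. P = [[1, 4, 8], [2, 5]].
Insert 7: 7 bumps 8 from row 1; 8 appends to row 2. P = [[1, 4, 7], [2, 5, 8]].
Insert 3: 3 bumps 4 from row 1; 4 bumps 5 from row 2; 5 starts row 3. P = [[1, 3, 7], [2, 4, 8], [5]].
Insert 6: 6 bumps 7 from row 1; 7 bumps 8 from row 2; 8 appends to row 3. P = [[1, 3, 6], [2, 4, 7], [5, 8]].

So P = [[1, 3, 6], [2, 4, 7], [5, 8]].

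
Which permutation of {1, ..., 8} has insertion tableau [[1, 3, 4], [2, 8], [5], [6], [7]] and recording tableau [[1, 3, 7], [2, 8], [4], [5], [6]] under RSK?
7 2 6 5 3 1 8 4

Reverse the RSK construction: for i from n down to 1, find the cell of Q containing i, remove the entry at that cell from P, and reverse-bump it up through P; the value ejected from row 1 is w(i).

Step i=8: Q has 8 at row 2, column 2; remove 8 from row 2 of P and reverse-bump: 8 enters row 1 and ejects 4. So w(8) = 4. P is now [[1, 3, 8], [2], [5], [6], [7]].
Step i=7: Q has 7 at row 1, column 3; remove that cell from P, ejecting 8. So w(7) = 8. P is now [[1, 3], [2], [5], [6], [7]].
Step i=6: Q has 6 at row 5, column 1; remove 7 from row 5 of P and reverse-bump: 7 enters row 4 and ejects 6; 6 enters row 3 and ejects 5; 5 enters row 2 and ejects 2; 2 enters row 1 and ejects 1. So w(6) = 1. P is now [[2, 3], [5], [6], [7]].
Step i=5: Q has 5 at row 4, column 1; remove 7 from row 4 of P and reverse-bump: 7 enters row 3 and ejects 6; 6 enters row 2 and ejects 5; 5 enters row 1 and ejects 3. So w(5) = 3. P is now [[2, 5], [6], [7]].
Step i=4: Q has 4 at row 3, column 1; remove 7 from row 3 of P and reverse-bump: 7 enters row 2 and ejects 6; 6 enters row 1 and ejects 5. So w(4) = 5. P is now [[2, 6], [7]].
Step i=3: Q has 3 at row 1, column 2; remove that cell from P, ejecting 6. So w(3) = 6. P is now [[2], [7]].
Step i=2: Q has 2 at row 2, column 1; remove 7 from row 2 of P and reverse-bump: 7 enters row 1 and ejects 2. So w(2) = 2. P is now [[7]].
Step i=1: Q has 1 at row 1, column 1; remove that cell from P, ejecting 7. So w(1) = 7. P is now [].

So w = 7 2 6 5 3 1 8 4.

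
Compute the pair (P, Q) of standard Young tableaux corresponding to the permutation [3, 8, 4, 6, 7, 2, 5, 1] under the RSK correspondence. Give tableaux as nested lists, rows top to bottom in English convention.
P = [[1, 4, 5, 7], [2, 6], [3], [8]], Q = [[1, 2, 4, 5], [3, 7], [6], [8]]

Insert each entry of the permutation into P by Schensted row insertion, recording in Q the position of each new cell.

Insert 3: appended to row 1. P = [[3]].
Insert 8: appended to row 1. P = [[3, 8]].
Insert 4: 4 bumps 8 from row 1; 8 starts row 2. P = [[3, 4], [8]].
Insert 6: appended to row 1. P = [[3, 4, 6], [8]].
Insert 7: appended to row 1. P = [[3, 4, 6, 7], [8]].
Insert 2: 2 bumps 3 from row 1; 3 bumps 8 from row 2; 8 starts row 3. P = [[2, 4, 6, 7], [3], [8]].
Insert 5: 5 bumps 6 from row 1; 6 appends to row 2. P = [[2, 4, 5, 7], [3, 6], [8]].
Insert 1: 1 bumps 2 from row 1; 2 bumps 3 from row 2; 3 bumps 8 from row 3; 8 starts row 4. P = [[1, 4, 5, 7], [2, 6], [3], [8]].

So P = [[1, 4, 5, 7], [2, 6], [3], [8]], Q = [[1, 2, 4, 5], [3, 7], [6], [8]].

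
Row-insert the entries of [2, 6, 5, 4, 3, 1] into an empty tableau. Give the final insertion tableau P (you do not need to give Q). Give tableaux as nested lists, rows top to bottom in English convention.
P = [[1, 3], [2], [4], [5], [6]]

Insert 2: appended to row 1. P = [[2]].
Insert 6: appended to row 1. P = [[2, 6]].
Insert 5: 5 bumps 6 from row 1; 6 starts row 2. P = [[2, 5], [6]].
Insert 4: 4 bumps 5 from row 1; 5 bumps 6 from row 2; 6 starts row 3. P = [[2, 4], [5], [6]].
Insert 3: 3 bumps 4 from row 1; 4 bumps 5 from row 2; 5 bumps 6 from row 3; 6 starts row 4. P = [[2, 3], [4], [5], [6]].
Insert 1: 1 bumps 2 from row 1; 2 bumps 4 from row 2; 4 bumps 5 from row 3; 5 bumps 6 from row 4; 6 starts row 5. P = [[1, 3], [2], [4], [5], [6]].

So P = [[1, 3], [2], [4], [5], [6]].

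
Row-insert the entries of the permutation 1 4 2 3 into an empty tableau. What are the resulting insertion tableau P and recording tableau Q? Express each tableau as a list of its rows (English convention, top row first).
Insert each entry of the permutation into P by Schensted row insertion, recording in Q the position of each new cell.

Insert 1: appended to row 1. P = [[1]].
Insert 4: appended to row 1. P = [[1, 4]].
Insert 2: 2 bumps 4 from row 1; 4 starts row 2. P = [[1, 2], [4]].
Insert 3: appended to row 1. P = [[1, 2, 3], [4]].

So P = [[1, 2, 3], [4]], Q = [[1, 2, 4], [3]].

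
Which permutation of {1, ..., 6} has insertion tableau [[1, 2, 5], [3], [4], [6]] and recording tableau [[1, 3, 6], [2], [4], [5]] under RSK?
6 1 4 3 2 5

Reverse the RSK construction: for i from n down to 1, find the cell of Q containing i, remove the entry at that cell from P, and reverse-bump it up through P; the value ejected from row 1 is w(i).

Step i=6: Q has 6 at row 1, column 3; remove that cell from P, ejecting 5. So w(6) = 5. P is now [[1, 2], [3], [4], [6]].
Step i=5: Q has 5 at row 4, column 1; remove 6 from row 4 of P and reverse-bump: 6 enters row 3 and ejects 4; 4 enters row 2 and ejects 3; 3 enters row 1 and ejects 2. So w(5) = 2. P is now [[1, 3], [4], [6]].
Step i=4: Q has 4 at row 3, column 1; remove 6 from row 3 of P and reverse-bump: 6 enters row 2 and ejects 4; 4 enters row 1 and ejects 3. So w(4) = 3. P is now [[1, 4], [6]].
Step i=3: Q has 3 at row 1, column 2; remove that cell from P, ejecting 4. So w(3) = 4. P is now [[1], [6]].
Step i=2: Q has 2 at row 2, column 1; remove 6 from row 2 of P and reverse-bump: 6 enters row 1 and ejects 1. So w(2) = 1. P is now [[6]].
Step i=1: Q has 1 at row 1, column 1; remove that cell from P, ejecting 6. So w(1) = 6. P is now [].

So w = 6 1 4 3 2 5.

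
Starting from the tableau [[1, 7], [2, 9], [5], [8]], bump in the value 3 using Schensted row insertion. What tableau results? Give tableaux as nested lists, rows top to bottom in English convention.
In row 1, 3 replaces 7 (the leftmost entry greater than 3); 7 is bumped to row 2. In row 2, 7 replaces 9 (the leftmost entry greater than 7); 9 is bumped to row 3. 9 is appended to row 3. The new tableau is [[1, 3], [2, 7], [5, 9], [8]].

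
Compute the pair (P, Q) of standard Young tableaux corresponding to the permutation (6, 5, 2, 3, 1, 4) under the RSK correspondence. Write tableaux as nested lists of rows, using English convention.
P = [[1, 3, 4], [2], [5], [6]], Q = [[1, 4, 6], [2], [3], [5]]

Insert each entry of the permutation into P by Schensted row insertion, recording in Q the position of each new cell.

Insert 6: appended to row 1. P = [[6]].
Insert 5: 5 bumps 6 from row 1; 6 starts row 2. P = [[5], [6]].
Insert 2: 2 bumps 5 from row 1; 5 bumps 6 from row 2; 6 starts row 3. P = [[2], [5], [6]].
Insert 3: appended to row 1. P = [[2, 3], [5], [6]].
Insert 1: 1 bumps 2 from row 1; 2 bumps 5 from row 2; 5 bumps 6 from row 3; 6 starts row 4. P = [[1, 3], [2], [5], [6]].
Insert 4: appended to row 1. P = [[1, 3, 4], [2], [5], [6]].

So P = [[1, 3, 4], [2], [5], [6]], Q = [[1, 4, 6], [2], [3], [5]].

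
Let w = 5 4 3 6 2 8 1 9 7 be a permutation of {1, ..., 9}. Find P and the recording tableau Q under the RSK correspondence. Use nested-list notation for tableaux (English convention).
P = [[1, 6, 7, 9], [2, 8], [3], [4], [5]], Q = [[1, 4, 6, 8], [2, 9], [3], [5], [7]]

Insert each entry of the permutation into P by Schensted row insertion, recording in Q the position of each new cell.

Insert 5: appended to row 1. P = [[5]].
Insert 4: 4 bumps 5 from row 1; 5 starts row 2. P = [[4], [5]].
Insert 3: 3 bumps 4 from row 1; 4 bumps 5 from row 2; 5 starts row 3. P = [[3], [4], [5]].
Insert 6: appended to row 1. P = [[3, 6], [4], [5]].
Insert 2: 2 bumps 3 from row 1; 3 bumps 4 from row 2; 4 bumps 5 from row 3; 5 starts row 4. P = [[2, 6], [3], [4], [5]].
Insert 8: appended to row 1. P = [[2, 6, 8], [3], [4], [5]].
Insert 1: 1 bumps 2 from row 1; 2 bumps 3 from row 2; 3 bumps 4 from row 3; 4 bumps 5 from row 4; 5 starts row 5. P = [[1, 6, 8], [2], [3], [4], [5]].
Insert 9: appended to row 1. P = [[1, 6, 8, 9], [2], [3], [4], [5]].
Insert 7: 7 bumps 8 from row 1; 8 appends to row 2. P = [[1, 6, 7, 9], [2, 8], [3], [4], [5]].

So P = [[1, 6, 7, 9], [2, 8], [3], [4], [5]], Q = [[1, 4, 6, 8], [2, 9], [3], [5], [7]].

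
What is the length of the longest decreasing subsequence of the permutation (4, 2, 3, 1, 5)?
3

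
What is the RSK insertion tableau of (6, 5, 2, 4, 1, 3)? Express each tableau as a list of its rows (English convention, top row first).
Insert 6: appended to row 1. P = [[6]].
Insert 5: 5 bumps 6 from row 1; 6 starts row 2. P = [[5], [6]].
Insert 2: 2 bumps 5 from row 1; 5 bumps 6 from row 2; 6 starts row 3. P = [[2], [5], [6]].
Insert 4: appended to row 1. P = [[2, 4], [5], [6]].
Insert 1: 1 bumps 2 from row 1; 2 bumps 5 from row 2; 5 bumps 6 from row 3; 6 starts row 4. P = [[1, 4], [2], [5], [6]].
Insert 3: 3 bumps 4 from row 1; 4 appends to row 2. P = [[1, 3], [2, 4], [5], [6]].

So P = [[1, 3], [2, 4], [5], [6]].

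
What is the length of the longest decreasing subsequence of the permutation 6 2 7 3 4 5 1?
3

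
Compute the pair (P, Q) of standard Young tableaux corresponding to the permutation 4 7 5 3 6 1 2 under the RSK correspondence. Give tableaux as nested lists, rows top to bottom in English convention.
P = [[1, 2, 6], [3, 5], [4], [7]], Q = [[1, 2, 5], [3, 7], [4], [6]]

Insert each entry of the permutation into P by Schensted row insertion, recording in Q the position of each new cell.

Insert 4: appended to row 1. P = [[4]].
Insert 7: appended to row 1. P = [[4, 7]].
Insert 5: 5 bumps 7 from row 1; 7 starts row 2. P = [[4, 5], [7]].
Insert 3: 3 bumps 4 from row 1; 4 bumps 7 from row 2; 7 starts row 3. P = [[3, 5], [4], [7]].
Insert 6: appended to row 1. P = [[3, 5, 6], [4], [7]].
Insert 1: 1 bumps 3 from row 1; 3 bumps 4 from row 2; 4 bumps 7 from row 3; 7 starts row 4. P = [[1, 5, 6], [3], [4], [7]].
Insert 2: 2 bumps 5 from row 1; 5 appends to row 2. P = [[1, 2, 6], [3, 5], [4], [7]].

So P = [[1, 2, 6], [3, 5], [4], [7]], Q = [[1, 2, 5], [3, 7], [4], [6]].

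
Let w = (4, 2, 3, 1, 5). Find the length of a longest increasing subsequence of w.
3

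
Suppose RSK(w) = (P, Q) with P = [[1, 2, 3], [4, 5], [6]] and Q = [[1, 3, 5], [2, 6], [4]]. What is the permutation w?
Reverse the RSK construction: for i from n down to 1, find the cell of Q containing i, remove the entry at that cell from P, and reverse-bump it up through P; the value ejected from row 1 is w(i).

Step i=6: Q has 6 at row 2, column 2; remove 5 from row 2 of P and reverse-bump: 5 enters row 1 and ejects 3. So w(6) = 3. P is now [[1, 2, 5], [4], [6]].
Step i=5: Q has 5 at row 1, column 3; remove that cell from P, ejecting 5. So w(5) = 5. P is now [[1, 2], [4], [6]].
Step i=4: Q has 4 at row 3, column 1; remove 6 from row 3 of P and reverse-bump: 6 enters row 2 and ejects 4; 4 enters row 1 and ejects 2. So w(4) = 2. P is now [[1, 4], [6]].
Step i=3: Q has 3 at row 1, column 2; remove that cell from P, ejecting 4. So w(3) = 4. P is now [[1], [6]].
Step i=2: Q has 2 at row 2, column 1; remove 6 from row 2 of P and reverse-bump: 6 enters row 1 and ejects 1. So w(2) = 1. P is now [[6]].
Step i=1: Q has 1 at row 1, column 1; remove that cell from P, ejecting 6. So w(1) = 6. P is now [].

So w = 6 1 4 2 5 3.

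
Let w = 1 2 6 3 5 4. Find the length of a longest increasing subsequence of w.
4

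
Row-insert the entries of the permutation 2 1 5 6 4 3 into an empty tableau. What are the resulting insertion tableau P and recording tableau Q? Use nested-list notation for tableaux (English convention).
Insert each entry of the permutation into P by Schensted row insertion, recording in Q the position of each new cell.

Insert 2: appended to row 1. P = [[2]].
Insert 1: 1 bumps 2 from row 1; 2 starts row 2. P = [[1], [2]].
Insert 5: appended to row 1. P = [[1, 5], [2]].
Insert 6: appended to row 1. P = [[1, 5, 6], [2]].
Insert 4: 4 bumps 5 from row 1; 5 appends to row 2. P = [[1, 4, 6], [2, 5]].
Insert 3: 3 bumps 4 from row 1; 4 bumps 5 from row 2; 5 starts row 3. P = [[1, 3, 6], [2, 4], [5]].

So P = [[1, 3, 6], [2, 4], [5]], Q = [[1, 3, 4], [2, 5], [6]].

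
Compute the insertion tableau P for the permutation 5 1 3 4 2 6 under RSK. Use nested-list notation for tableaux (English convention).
After inserting 5: P = [[5]].
After inserting 1: P = [[1], [5]].
After inserting 3: P = [[1, 3], [5]].
After inserting 4: P = [[1, 3, 4], [5]].
After inserting 2: P = [[1, 2, 4], [3], [5]].
After inserting 6: P = [[1, 2, 4, 6], [3], [5]].

So P = [[1, 2, 4, 6], [3], [5]].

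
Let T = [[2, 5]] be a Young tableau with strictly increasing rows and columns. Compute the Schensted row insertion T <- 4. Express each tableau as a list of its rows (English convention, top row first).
In row 1, 4 replaces 5 (the leftmost entry greater than 4); 5 is bumped to row 2. 5 starts a new row 2. The new tableau is [[2, 4], [5]].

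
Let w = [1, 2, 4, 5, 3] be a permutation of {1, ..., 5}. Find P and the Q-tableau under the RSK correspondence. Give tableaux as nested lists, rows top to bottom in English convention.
P = [[1, 2, 3, 5], [4]], Q = [[1, 2, 3, 4], [5]]

Insert each entry of the permutation into P by Schensted row insertion, recording in Q the position of each new cell.

Insert 1: appended to row 1. P = [[1]].
Insert 2: appended to row 1. P = [[1, 2]].
Insert 4: appended to row 1. P = [[1, 2, 4]].
Insert 5: appended to row 1. P = [[1, 2, 4, 5]].
Insert 3: 3 bumps 4 from row 1; 4 starts row 2. P = [[1, 2, 3, 5], [4]].

So P = [[1, 2, 3, 5], [4]], Q = [[1, 2, 3, 4], [5]].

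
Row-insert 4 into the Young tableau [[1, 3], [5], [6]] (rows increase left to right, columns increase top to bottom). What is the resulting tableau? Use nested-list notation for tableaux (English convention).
[[1, 3, 4], [5], [6]]

4 is larger than every entry of row 1, so it is appended to row 1. The new tableau is [[1, 3, 4], [5], [6]].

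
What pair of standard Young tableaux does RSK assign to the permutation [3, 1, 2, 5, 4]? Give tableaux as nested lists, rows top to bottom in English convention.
P = [[1, 2, 4], [3, 5]], Q = [[1, 3, 4], [2, 5]]

Insert each entry of the permutation into P by Schensted row insertion, recording in Q the position of each new cell.

Insert 3: appended to row 1. P = [[3]], Q = [[1]].
Insert 1: 1 bumps 3 from row 1; 3 starts row 2. P = [[1], [3]], Q = [[1], [2]].
Insert 2: appended to row 1. P = [[1, 2], [3]], Q = [[1, 3], [2]].
Insert 5: appended to row 1. P = [[1, 2, 5], [3]], Q = [[1, 3, 4], [2]].
Insert 4: 4 bumps 5 from row 1; 5 appends to row 2. P = [[1, 2, 4], [3, 5]], Q = [[1, 3, 4], [2, 5]].

So P = [[1, 2, 4], [3, 5]], Q = [[1, 3, 4], [2, 5]].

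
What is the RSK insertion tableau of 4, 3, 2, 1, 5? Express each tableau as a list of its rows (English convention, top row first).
Insert 4: appended to row 1. P = [[4]].
Insert 3: 3 bumps 4 from row 1; 4 starts row 2. P = [[3], [4]].
Insert 2: 2 bumps 3 from row 1; 3 bumps 4 from row 2; 4 starts row 3. P = [[2], [3], [4]].
Insert 1: 1 bumps 2 from row 1; 2 bumps 3 from row 2; 3 bumps 4 from row 3; 4 starts row 4. P = [[1], [2], [3], [4]].
Insert 5: appended to row 1. P = [[1, 5], [2], [3], [4]].

So P = [[1, 5], [2], [3], [4]].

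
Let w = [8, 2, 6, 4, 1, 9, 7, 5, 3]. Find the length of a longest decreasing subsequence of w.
4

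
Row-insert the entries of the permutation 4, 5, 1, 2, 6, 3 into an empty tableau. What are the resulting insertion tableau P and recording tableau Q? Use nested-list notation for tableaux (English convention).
Insert each entry of the permutation into P by Schensted row insertion, recording in Q the position of each new cell.

Insert 4: appended to row 1. P = [[4]].
Insert 5: appended to row 1. P = [[4, 5]].
Insert 1: 1 bumps 4 from row 1; 4 starts row 2. P = [[1, 5], [4]].
Insert 2: 2 bumps 5 from row 1; 5 appends to row 2. P = [[1, 2], [4, 5]].
Insert 6: appended to row 1. P = [[1, 2, 6], [4, 5]].
Insert 3: 3 bumps 6 from row 1; 6 appends to row 2. P = [[1, 2, 3], [4, 5, 6]].

So P = [[1, 2, 3], [4, 5, 6]], Q = [[1, 2, 5], [3, 4, 6]].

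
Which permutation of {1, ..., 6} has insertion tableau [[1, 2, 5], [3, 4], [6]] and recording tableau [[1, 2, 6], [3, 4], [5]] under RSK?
3 6 1 4 2 5

Reverse the RSK construction: for i from n down to 1, find the cell of Q containing i, remove the entry at that cell from P, and reverse-bump it up through P; the value ejected from row 1 is w(i).

Step i=6: Q has 6 at row 1, column 3; remove that cell from P, ejecting 5. So w(6) = 5. P is now [[1, 2], [3, 4], [6]].
Step i=5: Q has 5 at row 3, column 1; remove 6 from row 3 of P and reverse-bump: 6 enters row 2 and ejects 4; 4 enters row 1 and ejects 2. So w(5) = 2. P is now [[1, 4], [3, 6]].
Step i=4: Q has 4 at row 2, column 2; remove 6 from row 2 of P and reverse-bump: 6 enters row 1 and ejects 4. So w(4) = 4. P is now [[1, 6], [3]].
Step i=3: Q has 3 at row 2, column 1; remove 3 from row 2 of P and reverse-bump: 3 enters row 1 and ejects 1. So w(3) = 1. P is now [[3, 6]].
Step i=2: Q has 2 at row 1, column 2; remove that cell from P, ejecting 6. So w(2) = 6. P is now [[3]].
Step i=1: Q has 1 at row 1, column 1; remove that cell from P, ejecting 3. So w(1) = 3. P is now [].

So w = 3 6 1 4 2 5.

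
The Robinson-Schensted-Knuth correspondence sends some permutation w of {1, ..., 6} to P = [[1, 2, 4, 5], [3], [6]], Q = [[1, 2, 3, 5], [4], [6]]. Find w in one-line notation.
1 3 6 4 5 2

Reverse the RSK construction: for i from n down to 1, find the cell of Q containing i, remove the entry at that cell from P, and reverse-bump it up through P; the value ejected from row 1 is w(i).

Step i=6: Q has 6 at row 3, column 1; remove 6 from row 3 of P and reverse-bump: 6 enters row 2 and ejects 3; 3 enters row 1 and ejects 2. So w(6) = 2. P is now [[1, 3, 4, 5], [6]].
Step i=5: Q has 5 at row 1, column 4; remove that cell from P, ejecting 5. So w(5) = 5. P is now [[1, 3, 4], [6]].
Step i=4: Q has 4 at row 2, column 1; remove 6 from row 2 of P and reverse-bump: 6 enters row 1 and ejects 4. So w(4) = 4. P is now [[1, 3, 6]].
Step i=3: Q has 3 at row 1, column 3; remove that cell from P, ejecting 6. So w(3) = 6. P is now [[1, 3]].
Step i=2: Q has 2 at row 1, column 2; remove that cell from P, ejecting 3. So w(2) = 3. P is now [[1]].
Step i=1: Q has 1 at row 1, column 1; remove that cell from P, ejecting 1. So w(1) = 1. P is now [].

So w = 1 3 6 4 5 2.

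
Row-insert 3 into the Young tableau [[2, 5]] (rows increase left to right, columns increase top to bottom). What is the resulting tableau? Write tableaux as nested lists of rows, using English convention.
[[2, 3], [5]]

In row 1, 3 replaces 5 (the leftmost entry greater than 3); 5 is bumped to row 2. 5 starts a new row 2. The new tableau is [[2, 3], [5]].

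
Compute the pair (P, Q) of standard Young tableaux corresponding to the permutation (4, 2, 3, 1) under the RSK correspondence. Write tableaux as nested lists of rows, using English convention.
Insert each entry of the permutation into P by Schensted row insertion, recording in Q the position of each new cell.

After inserting 4: P = [[4]].
After inserting 2: P = [[2], [4]].
After inserting 3: P = [[2, 3], [4]].
After inserting 1: P = [[1, 3], [2], [4]].

So P = [[1, 3], [2], [4]], Q = [[1, 3], [2], [4]].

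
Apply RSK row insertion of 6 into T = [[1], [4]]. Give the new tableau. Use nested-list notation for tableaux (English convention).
6 is larger than every entry of row 1, so it is appended to row 1. The new tableau is [[1, 6], [4]].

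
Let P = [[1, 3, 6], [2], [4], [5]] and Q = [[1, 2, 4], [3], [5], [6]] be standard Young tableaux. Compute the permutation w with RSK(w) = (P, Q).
2 5 4 6 3 1

Reverse RSK: for i = n, n-1, ..., 1, locate i in Q, remove the corresponding corner cell from P, and reverse-bump its entry up through P; the value ejected from row 1 is w(i).

So w = 2 5 4 6 3 1.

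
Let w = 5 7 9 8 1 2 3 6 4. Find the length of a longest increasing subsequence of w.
4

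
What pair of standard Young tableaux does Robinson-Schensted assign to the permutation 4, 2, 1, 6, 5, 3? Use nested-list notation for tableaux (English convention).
Insert each entry of the permutation into P by Schensted row insertion, recording in Q the position of each new cell.

Insert 4: appended to row 1. P = [[4]].
Insert 2: 2 bumps 4 from row 1; 4 starts row 2. P = [[2], [4]].
Insert 1: 1 bumps 2 from row 1; 2 bumps 4 from row 2; 4 starts row 3. P = [[1], [2], [4]].
Insert 6: appended to row 1. P = [[1, 6], [2], [4]].
Insert 5: 5 bumps 6 from row 1; 6 appends to row 2. P = [[1, 5], [2, 6], [4]].
Insert 3: 3 bumps 5 from row 1; 5 bumps 6 from row 2; 6 appends to row 3. P = [[1, 3], [2, 5], [4, 6]].

So P = [[1, 3], [2, 5], [4, 6]], Q = [[1, 4], [2, 5], [3, 6]].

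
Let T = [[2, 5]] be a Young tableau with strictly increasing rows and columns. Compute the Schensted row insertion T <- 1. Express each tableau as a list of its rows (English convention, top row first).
[[1, 5], [2]]

In row 1, 1 replaces 2 (the leftmost entry greater than 1); 2 is bumped to row 2. 2 starts a new row 2. The new tableau is [[1, 5], [2]].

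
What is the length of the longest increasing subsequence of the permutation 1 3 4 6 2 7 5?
5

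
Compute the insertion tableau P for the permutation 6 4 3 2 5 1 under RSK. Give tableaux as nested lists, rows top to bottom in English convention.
Insert 6: appended to row 1. P = [[6]].
Insert 4: 4 bumps 6 from row 1; 6 starts row 2. P = [[4], [6]].
Insert 3: 3 bumps 4 from row 1; 4 bumps 6 from row 2; 6 starts row 3. P = [[3], [4], [6]].
Insert 2: 2 bumps 3 from row 1; 3 bumps 4 from row 2; 4 bumps 6 from row 3; 6 starts row 4. P = [[2], [3], [4], [6]].
Insert 5: appended to row 1. P = [[2, 5], [3], [4], [6]].
Insert 1: 1 bumps 2 from row 1; 2 bumps 3 from row 2; 3 bumps 4 from row 3; 4 bumps 6 from row 4; 6 starts row 5. P = [[1, 5], [2], [3], [4], [6]].

So P = [[1, 5], [2], [3], [4], [6]].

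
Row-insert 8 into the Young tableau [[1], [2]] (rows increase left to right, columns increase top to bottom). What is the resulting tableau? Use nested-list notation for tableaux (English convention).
[[1, 8], [2]]

8 is larger than every entry of row 1, so it is appended to row 1. The new tableau is [[1, 8], [2]].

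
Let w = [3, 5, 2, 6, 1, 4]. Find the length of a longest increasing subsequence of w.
3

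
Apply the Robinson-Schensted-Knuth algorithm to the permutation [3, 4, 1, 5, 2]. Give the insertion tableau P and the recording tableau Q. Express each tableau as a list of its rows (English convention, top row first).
P = [[1, 2, 5], [3, 4]], Q = [[1, 2, 4], [3, 5]]

Insert each entry of the permutation into P by Schensted row insertion, recording in Q the position of each new cell.

Insert 3: appended to row 1. P = [[3]].
Insert 4: appended to row 1. P = [[3, 4]].
Insert 1: 1 bumps 3 from row 1; 3 starts row 2. P = [[1, 4], [3]].
Insert 5: appended to row 1. P = [[1, 4, 5], [3]].
Insert 2: 2 bumps 4 from row 1; 4 appends to row 2. P = [[1, 2, 5], [3, 4]].

So P = [[1, 2, 5], [3, 4]], Q = [[1, 2, 4], [3, 5]].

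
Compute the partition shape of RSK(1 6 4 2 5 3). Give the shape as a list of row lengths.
[3, 2, 1]

Row-insert each entry into an empty tableau.

After inserting 1: P = [[1]].
After inserting 6: P = [[1, 6]].
After inserting 4: P = [[1, 4], [6]].
After inserting 2: P = [[1, 2], [4], [6]].
After inserting 5: P = [[1, 2, 5], [4], [6]].
After inserting 3: P = [[1, 2, 3], [4, 5], [6]].

The final insertion tableau P = [[1, 2, 3], [4, 5], [6]] has shape [3, 2, 1].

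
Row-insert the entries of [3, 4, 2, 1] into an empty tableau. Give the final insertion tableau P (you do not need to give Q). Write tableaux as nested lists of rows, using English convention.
P = [[1, 4], [2], [3]]

Insert 3: appended to row 1. P = [[3]].
Insert 4: appended to row 1. P = [[3, 4]].
Insert 2: 2 bumps 3 from row 1; 3 starts row 2. P = [[2, 4], [3]].
Insert 1: 1 bumps 2 from row 1; 2 bumps 3 from row 2; 3 starts row 3. P = [[1, 4], [2], [3]].

So P = [[1, 4], [2], [3]].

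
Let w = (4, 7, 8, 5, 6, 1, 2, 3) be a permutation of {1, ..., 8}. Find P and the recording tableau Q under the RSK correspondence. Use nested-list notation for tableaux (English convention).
Insert each entry of the permutation into P by Schensted row insertion, recording in Q the position of each new cell.

Insert 4: appended to row 1. P = [[4]].
Insert 7: appended to row 1. P = [[4, 7]].
Insert 8: appended to row 1. P = [[4, 7, 8]].
Insert 5: 5 bumps 7 from row 1; 7 starts row 2. P = [[4, 5, 8], [7]].
Insert 6: 6 bumps 8 from row 1; 8 appends to row 2. P = [[4, 5, 6], [7, 8]].
Insert 1: 1 bumps 4 from row 1; 4 bumps 7 from row 2; 7 starts row 3. P = [[1, 5, 6], [4, 8], [7]].
Insert 2: 2 bumps 5 from row 1; 5 bumps 8 from row 2; 8 appends to row 3. P = [[1, 2, 6], [4, 5], [7, 8]].
Insert 3: 3 bumps 6 from row 1; 6 appends to row 2. P = [[1, 2, 3], [4, 5, 6], [7, 8]].

So P = [[1, 2, 3], [4, 5, 6], [7, 8]], Q = [[1, 2, 3], [4, 5, 8], [6, 7]].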